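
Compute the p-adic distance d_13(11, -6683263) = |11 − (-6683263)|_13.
d_13(11, -6683263) = 1/371293

Step 1 — x − y = 11 − (-6683263) = 6683274. Step 2 — v_13(6683274) = 5 (factor: 6683274 = (13^5 · 18); the sign does not affect v_p). Step 3 — |x − y|_13 = 13^{-5} = 1/371293.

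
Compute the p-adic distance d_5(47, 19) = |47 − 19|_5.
d_5(47, 19) = 1

Step 1 — x − y = 47 − 19 = 28. Step 2 — v_5(28) = 0 (factor: 28 = (5^0 · 28); the sign does not affect v_p). Step 3 — |x − y|_5 = 5^{0} = 1.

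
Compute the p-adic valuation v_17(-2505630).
v_17(-2505630) = 4

v_17(n) is the largest exponent k such that 17^k divides n. Factor out: -2505630 = -17^4 · 30. (Sign doesn't affect v_p.) So v_17(-2505630) = 4.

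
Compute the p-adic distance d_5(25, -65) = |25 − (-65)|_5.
d_5(25, -65) = 1/5

Step 1 — x − y = 25 − (-65) = 90. Step 2 — v_5(90) = 1 (factor: 90 = (5^1 · 18); the sign does not affect v_p). Step 3 — |x − y|_5 = 5^{-1} = 1/5.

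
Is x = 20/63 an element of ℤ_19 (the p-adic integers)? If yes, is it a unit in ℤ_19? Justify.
x ∈ ℤ_19^× (unit); v_19(x) = 0

ℤ_19 = {x ∈ ℚ_19 : v_19(x) ≥ 0} and ℤ_19^× = {x ∈ ℤ_19 : v_19(x) = 0}. Here v_19(20/63) = v_19(num) − v_19(den) = 0; compare against these criteria.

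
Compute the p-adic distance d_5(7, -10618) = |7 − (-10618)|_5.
d_5(7, -10618) = 1/625

Step 1 — x − y = 7 − (-10618) = 10625. Step 2 — v_5(10625) = 4 (factor: 10625 = (5^4 · 17); the sign does not affect v_p). Step 3 — |x − y|_5 = 5^{-4} = 1/625.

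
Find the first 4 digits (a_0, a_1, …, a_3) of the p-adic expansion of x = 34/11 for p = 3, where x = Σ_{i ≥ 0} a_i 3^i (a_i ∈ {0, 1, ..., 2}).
(a_0, …, a_3) = (2, 2, 0, 2)

v_3(34/11) = 0 (numerator and denominator both coprime to 3), so x ∈ ℤ_3^×. Compute digits iteratively via a_i = x_i mod 3, x_{i+1} = (x_i − a_i)/3, with x_0 = x:
  x_0 = 34/11;  a_0 = 2;  x_1 = (x_0 − 2)/3 = 4/11
  x_1 = 4/11;  a_1 = 2;  x_2 = (x_1 − 2)/3 = -6/11
  x_2 = -6/11;  a_2 = 0;  x_3 = (x_2 − 0)/3 = -2/11
  x_3 = -2/11;  a_3 = 2;  x_4 = (x_3 − 2)/3 = -8/11
Digits: (2, 2, 0, 2).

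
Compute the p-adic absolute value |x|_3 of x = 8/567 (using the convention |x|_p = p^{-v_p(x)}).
|8/567|_3 = 81

Step 1 — compute v_3(x) by factoring powers of 3 out of the numerator and denominator: v_3(8/567) = -4. Step 2 — apply |x|_p = p^{-v_p(x)} = 3^{4} = 81.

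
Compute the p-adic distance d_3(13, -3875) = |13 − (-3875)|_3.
d_3(13, -3875) = 1/243

Step 1 — x − y = 13 − (-3875) = 3888. Step 2 — v_3(3888) = 5 (factor: 3888 = (3^5 · 16); the sign does not affect v_p). Step 3 — |x − y|_3 = 3^{-5} = 1/243.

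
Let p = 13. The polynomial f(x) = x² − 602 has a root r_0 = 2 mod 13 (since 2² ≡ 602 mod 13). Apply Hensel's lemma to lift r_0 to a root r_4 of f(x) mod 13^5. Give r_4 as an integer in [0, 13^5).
r_4 = 27107 (mod 371293)

Hensel's recurrence: r_{i+1} = r_i − f(r_i)·(f′(r_i))^{-1} mod 13^{i+2}, with f′(x) = 2x. Iterate:
  r_0 = 2 (mod 13)
  r_1 = 67 (mod 169)
  r_2 = 743 (mod 2197)
  r_3 = 27107 (mod 28561)
  r_4 = 27107 (mod 371293)
Final: r_4 = 27107, and one checks f(r_4) ≡ 0 mod 13^5.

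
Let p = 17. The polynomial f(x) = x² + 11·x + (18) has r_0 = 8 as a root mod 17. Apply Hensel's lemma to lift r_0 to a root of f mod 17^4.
r_3 = 83512 (mod 83521)

Hensel: r_{i+1} = r_i − f(r_i)·(f′(r_i))^{-1} mod 17^{i+2}, f′(x) = 2x + 11. Iterate:
  r_0 = 8 (mod 17)
  r_1 = 280 (mod 289)
  r_2 = 4904 (mod 4913)
  r_3 = 83512 (mod 83521)
Final: r = 83512 satisfies f(r) ≡ 0 mod 17^4.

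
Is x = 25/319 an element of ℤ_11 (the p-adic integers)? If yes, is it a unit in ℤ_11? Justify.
x ∉ ℤ_11 (v_11(x) = -1 < 0)

ℤ_11 = {x ∈ ℚ_11 : v_11(x) ≥ 0} and ℤ_11^× = {x ∈ ℤ_11 : v_11(x) = 0}. Here v_11(25/319) = v_11(num) − v_11(den) = -1; compare against these criteria.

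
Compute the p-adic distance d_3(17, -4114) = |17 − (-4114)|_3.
d_3(17, -4114) = 1/243

Step 1 — x − y = 17 − (-4114) = 4131. Step 2 — v_3(4131) = 5 (factor: 4131 = (3^5 · 17); the sign does not affect v_p). Step 3 — |x − y|_3 = 3^{-5} = 1/243.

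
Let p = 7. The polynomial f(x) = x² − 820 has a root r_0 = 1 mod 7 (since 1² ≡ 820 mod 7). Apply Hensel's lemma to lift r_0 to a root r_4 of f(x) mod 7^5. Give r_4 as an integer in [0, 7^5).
r_4 = 12734 (mod 16807)

Hensel's recurrence: r_{i+1} = r_i − f(r_i)·(f′(r_i))^{-1} mod 7^{i+2}, with f′(x) = 2x. Iterate:
  r_0 = 1 (mod 7)
  r_1 = 43 (mod 49)
  r_2 = 43 (mod 343)
  r_3 = 729 (mod 2401)
  r_4 = 12734 (mod 16807)
Final: r_4 = 12734, and one checks f(r_4) ≡ 0 mod 7^5.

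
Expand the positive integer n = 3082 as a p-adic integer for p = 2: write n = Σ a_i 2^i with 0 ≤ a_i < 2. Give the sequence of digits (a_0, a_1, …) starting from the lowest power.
(a_0, a_1, …) = (0, 1, 0, 1, 0, 0, 0, 0, 0, 0, 1, 1)

Repeated division by 2 gives the digits low-to-high: 3082 = 1·2^1 + 1·2^3 + 1·2^10 + 1·2^11. Digit sequence: (0, 1, 0, 1, 0, 0, 0, 0, 0, 0, 1, 1).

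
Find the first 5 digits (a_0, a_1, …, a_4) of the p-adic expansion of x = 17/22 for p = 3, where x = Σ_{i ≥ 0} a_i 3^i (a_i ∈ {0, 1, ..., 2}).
(a_0, …, a_4) = (2, 0, 0, 2, 0)

v_3(17/22) = 0 (numerator and denominator both coprime to 3), so x ∈ ℤ_3^×. Compute digits iteratively via a_i = x_i mod 3, x_{i+1} = (x_i − a_i)/3, with x_0 = x:
  x_0 = 17/22;  a_0 = 2;  x_1 = (x_0 − 2)/3 = -9/22
  x_1 = -9/22;  a_1 = 0;  x_2 = (x_1 − 0)/3 = -3/22
  x_2 = -3/22;  a_2 = 0;  x_3 = (x_2 − 0)/3 = -1/22
  x_3 = -1/22;  a_3 = 2;  x_4 = (x_3 − 2)/3 = -15/22
  x_4 = -15/22;  a_4 = 0;  x_5 = (x_4 − 0)/3 = -5/22
Digits: (2, 0, 0, 2, 0).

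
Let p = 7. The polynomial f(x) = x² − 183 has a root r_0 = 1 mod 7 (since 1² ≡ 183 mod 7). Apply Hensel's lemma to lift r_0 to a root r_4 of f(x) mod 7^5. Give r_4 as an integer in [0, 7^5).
r_4 = 7785 (mod 16807)

Hensel's recurrence: r_{i+1} = r_i − f(r_i)·(f′(r_i))^{-1} mod 7^{i+2}, with f′(x) = 2x. Iterate:
  r_0 = 1 (mod 7)
  r_1 = 43 (mod 49)
  r_2 = 239 (mod 343)
  r_3 = 582 (mod 2401)
  r_4 = 7785 (mod 16807)
Final: r_4 = 7785, and one checks f(r_4) ≡ 0 mod 7^5.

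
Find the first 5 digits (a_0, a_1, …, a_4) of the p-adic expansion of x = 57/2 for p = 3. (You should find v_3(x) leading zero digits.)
(a_0, …, a_4) = (0, 2, 1, 2, 1)

v_3(57/2) = 1, so a_0 = ... = a_0 = 0. Factor out: x = 3^1 · u with u = 19/2 a unit in ℤ_3. Expand u iteratively via a_{v+i} = u_i mod 3, u_{i+1} = (u_i − a_{v+i})/3:
  u_0 = 19/2;  a_1 = 2;  u_1 = (u_0 − 2)/3 = 5/2
  u_1 = 5/2;  a_2 = 1;  u_2 = (u_1 − 1)/3 = 1/2
  u_2 = 1/2;  a_3 = 2;  u_3 = (u_2 − 2)/3 = -1/2
  u_3 = -1/2;  a_4 = 1;  u_4 = (u_3 − 1)/3 = -1/2
Digits: (0, 2, 1, 2, 1).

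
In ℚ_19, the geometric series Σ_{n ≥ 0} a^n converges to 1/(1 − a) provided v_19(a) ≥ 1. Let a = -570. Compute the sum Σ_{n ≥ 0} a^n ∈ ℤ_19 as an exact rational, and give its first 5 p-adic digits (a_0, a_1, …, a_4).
Σ a^n = 1/(1 − a) = 1/571;  first 5 digits = (1, 8, 5, 8, 17)

v_19(a) = 1 ≥ 1, so the series converges in ℤ_19 to 1/(1 − a) = 1/(1 − (-570)) = 1/571. Expand this rational in ℤ_19: compute digits iteratively via d_i = x_i mod 19, x_{i+1} = (x_i − d_i)/19. The first 5 digits are (1, 8, 5, 8, 17).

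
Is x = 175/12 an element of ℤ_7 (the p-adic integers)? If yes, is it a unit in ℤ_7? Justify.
x ∈ ℤ_7 but not a unit; v_7(x) = 1 > 0

ℤ_7 = {x ∈ ℚ_7 : v_7(x) ≥ 0} and ℤ_7^× = {x ∈ ℤ_7 : v_7(x) = 0}. Here v_7(175/12) = v_7(num) − v_7(den) = 1; compare against these criteria.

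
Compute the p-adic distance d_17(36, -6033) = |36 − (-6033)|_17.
d_17(36, -6033) = 1/289

Step 1 — x − y = 36 − (-6033) = 6069. Step 2 — v_17(6069) = 2 (factor: 6069 = (17^2 · 21); the sign does not affect v_p). Step 3 — |x − y|_17 = 17^{-2} = 1/289.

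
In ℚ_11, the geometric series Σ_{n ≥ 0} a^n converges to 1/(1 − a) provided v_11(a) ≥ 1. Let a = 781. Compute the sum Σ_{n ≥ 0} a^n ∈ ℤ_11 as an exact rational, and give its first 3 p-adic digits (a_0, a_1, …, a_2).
Σ a^n = 1/(1 − a) = -1/780;  first 3 digits = (1, 5, 9)

v_11(a) = 1 ≥ 1, so the series converges in ℤ_11 to 1/(1 − a) = 1/(1 − 781) = -1/780. Expand this rational in ℤ_11: compute digits iteratively via d_i = x_i mod 11, x_{i+1} = (x_i − d_i)/11. The first 3 digits are (1, 5, 9).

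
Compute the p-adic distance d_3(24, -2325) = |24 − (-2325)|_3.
d_3(24, -2325) = 1/81

Step 1 — x − y = 24 − (-2325) = 2349. Step 2 — v_3(2349) = 4 (factor: 2349 = (3^4 · 29); the sign does not affect v_p). Step 3 — |x − y|_3 = 3^{-4} = 1/81.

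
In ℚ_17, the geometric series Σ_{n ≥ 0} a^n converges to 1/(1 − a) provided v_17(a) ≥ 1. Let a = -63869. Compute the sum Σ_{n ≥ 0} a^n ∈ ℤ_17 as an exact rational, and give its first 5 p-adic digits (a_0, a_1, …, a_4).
Σ a^n = 1/(1 − a) = 1/63870;  first 5 digits = (1, 0, 0, 4, 16)

v_17(a) = 3 ≥ 1, so the series converges in ℤ_17 to 1/(1 − a) = 1/(1 − (-63869)) = 1/63870. Expand this rational in ℤ_17: compute digits iteratively via d_i = x_i mod 17, x_{i+1} = (x_i − d_i)/17. The first 5 digits are (1, 0, 0, 4, 16).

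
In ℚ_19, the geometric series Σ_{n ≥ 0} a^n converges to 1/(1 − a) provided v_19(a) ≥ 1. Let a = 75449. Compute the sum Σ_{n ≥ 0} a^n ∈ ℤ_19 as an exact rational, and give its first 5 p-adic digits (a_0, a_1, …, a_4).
Σ a^n = 1/(1 − a) = -1/75448;  first 5 digits = (1, 0, 0, 11, 0)

v_19(a) = 3 ≥ 1, so the series converges in ℤ_19 to 1/(1 − a) = 1/(1 − 75449) = -1/75448. Expand this rational in ℤ_19: compute digits iteratively via d_i = x_i mod 19, x_{i+1} = (x_i − d_i)/19. The first 5 digits are (1, 0, 0, 11, 0).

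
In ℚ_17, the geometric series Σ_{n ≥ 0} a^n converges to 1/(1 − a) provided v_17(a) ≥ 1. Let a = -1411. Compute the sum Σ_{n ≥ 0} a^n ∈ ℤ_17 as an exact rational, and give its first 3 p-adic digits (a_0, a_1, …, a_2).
Σ a^n = 1/(1 − a) = 1/1412;  first 3 digits = (1, 2, 16)

v_17(a) = 1 ≥ 1, so the series converges in ℤ_17 to 1/(1 − a) = 1/(1 − (-1411)) = 1/1412. Expand this rational in ℤ_17: compute digits iteratively via d_i = x_i mod 17, x_{i+1} = (x_i − d_i)/17. The first 3 digits are (1, 2, 16).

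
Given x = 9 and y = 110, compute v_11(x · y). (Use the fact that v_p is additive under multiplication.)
v_11(990) = 1

v_p(x) = 0 (factor: 9 = 11^0 · 9); v_p(y) = 1 (factor: 110 = 11^1 · 10). Additivity: v_p(xy) = v_p(x) + v_p(y) = 0 + 1 = 1. (Direct check: xy = 990 = 11^1 · (90).)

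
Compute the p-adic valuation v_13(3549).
v_13(3549) = 2

v_13(n) is the largest exponent k such that 13^k divides n. Factor out: 3549 = 13^2 · 21. (Sign doesn't affect v_p.) So v_13(3549) = 2.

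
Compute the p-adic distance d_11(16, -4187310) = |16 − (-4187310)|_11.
d_11(16, -4187310) = 1/161051

Step 1 — x − y = 16 − (-4187310) = 4187326. Step 2 — v_11(4187326) = 5 (factor: 4187326 = (11^5 · 26); the sign does not affect v_p). Step 3 — |x − y|_11 = 11^{-5} = 1/161051.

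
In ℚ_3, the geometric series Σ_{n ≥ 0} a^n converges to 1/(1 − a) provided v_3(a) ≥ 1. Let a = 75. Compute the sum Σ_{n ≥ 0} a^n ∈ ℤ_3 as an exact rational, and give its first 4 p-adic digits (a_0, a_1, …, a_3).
Σ a^n = 1/(1 − a) = -1/74;  first 4 digits = (1, 1, 0, 2)

v_3(a) = 1 ≥ 1, so the series converges in ℤ_3 to 1/(1 − a) = 1/(1 − 75) = -1/74. Expand this rational in ℤ_3: compute digits iteratively via d_i = x_i mod 3, x_{i+1} = (x_i − d_i)/3. The first 4 digits are (1, 1, 0, 2).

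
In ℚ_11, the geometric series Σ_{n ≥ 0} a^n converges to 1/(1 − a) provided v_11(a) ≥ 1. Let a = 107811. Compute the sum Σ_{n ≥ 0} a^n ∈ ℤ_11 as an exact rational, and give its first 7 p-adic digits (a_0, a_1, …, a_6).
Σ a^n = 1/(1 − a) = -1/107810;  first 7 digits = (1, 0, 0, 4, 7, 0, 5)

v_11(a) = 3 ≥ 1, so the series converges in ℤ_11 to 1/(1 − a) = 1/(1 − 107811) = -1/107810. Expand this rational in ℤ_11: compute digits iteratively via d_i = x_i mod 11, x_{i+1} = (x_i − d_i)/11. The first 7 digits are (1, 0, 0, 4, 7, 0, 5).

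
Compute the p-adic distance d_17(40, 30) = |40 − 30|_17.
d_17(40, 30) = 1

Step 1 — x − y = 40 − 30 = 10. Step 2 — v_17(10) = 0 (factor: 10 = (17^0 · 10); the sign does not affect v_p). Step 3 — |x − y|_17 = 17^{0} = 1.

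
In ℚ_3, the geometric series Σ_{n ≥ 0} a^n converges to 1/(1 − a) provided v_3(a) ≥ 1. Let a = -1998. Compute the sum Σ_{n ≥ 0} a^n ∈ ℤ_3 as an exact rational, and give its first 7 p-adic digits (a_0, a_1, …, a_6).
Σ a^n = 1/(1 − a) = 1/1999;  first 7 digits = (1, 0, 0, 1, 2, 0, 1)

v_3(a) = 3 ≥ 1, so the series converges in ℤ_3 to 1/(1 − a) = 1/(1 − (-1998)) = 1/1999. Expand this rational in ℤ_3: compute digits iteratively via d_i = x_i mod 3, x_{i+1} = (x_i − d_i)/3. The first 7 digits are (1, 0, 0, 1, 2, 0, 1).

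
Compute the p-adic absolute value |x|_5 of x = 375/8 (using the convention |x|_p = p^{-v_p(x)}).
|375/8|_5 = 1/125

Step 1 — compute v_5(x) by factoring powers of 5 out of the numerator and denominator: v_5(375/8) = 3. Step 2 — apply |x|_p = p^{-v_p(x)} = 5^{-3} = 1/125.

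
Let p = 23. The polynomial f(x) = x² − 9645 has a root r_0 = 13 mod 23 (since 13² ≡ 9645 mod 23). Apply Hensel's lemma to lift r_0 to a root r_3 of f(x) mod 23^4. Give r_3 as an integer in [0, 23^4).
r_3 = 224470 (mod 279841)

Hensel's recurrence: r_{i+1} = r_i − f(r_i)·(f′(r_i))^{-1} mod 23^{i+2}, with f′(x) = 2x. Iterate:
  r_0 = 13 (mod 23)
  r_1 = 174 (mod 529)
  r_2 = 5464 (mod 12167)
  r_3 = 224470 (mod 279841)
Final: r_3 = 224470, and one checks f(r_3) ≡ 0 mod 23^4.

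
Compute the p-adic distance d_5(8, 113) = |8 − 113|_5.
d_5(8, 113) = 1/5

Step 1 — x − y = 8 − 113 = -105. Step 2 — v_5(-105) = 1 (factor: -105 = −(5^1 · 21); the sign does not affect v_p). Step 3 — |x − y|_5 = 5^{-1} = 1/5.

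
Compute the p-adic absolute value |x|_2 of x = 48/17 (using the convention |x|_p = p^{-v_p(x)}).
|48/17|_2 = 1/16

Step 1 — compute v_2(x) by factoring powers of 2 out of the numerator and denominator: v_2(48/17) = 4. Step 2 — apply |x|_p = p^{-v_p(x)} = 2^{-4} = 1/16.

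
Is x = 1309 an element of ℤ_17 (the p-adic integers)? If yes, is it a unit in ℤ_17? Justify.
x ∈ ℤ_17 but not a unit; v_17(x) = 1 > 0

ℤ_17 = {x ∈ ℚ_17 : v_17(x) ≥ 0} and ℤ_17^× = {x ∈ ℤ_17 : v_17(x) = 0}. Here v_17(1309) = v_17(num) − v_17(den) = 1; compare against these criteria.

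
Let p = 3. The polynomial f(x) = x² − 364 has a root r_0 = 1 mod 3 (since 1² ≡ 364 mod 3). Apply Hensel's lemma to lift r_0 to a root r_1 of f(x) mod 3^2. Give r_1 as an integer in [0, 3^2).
r_1 = 7 (mod 9)

Hensel's recurrence: r_{i+1} = r_i − f(r_i)·(f′(r_i))^{-1} mod 3^{i+2}, with f′(x) = 2x. Iterate:
  r_0 = 1 (mod 3)
  r_1 = 7 (mod 9)
Final: r_1 = 7, and one checks f(r_1) ≡ 0 mod 3^2.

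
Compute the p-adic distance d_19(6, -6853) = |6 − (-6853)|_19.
d_19(6, -6853) = 1/6859

Step 1 — x − y = 6 − (-6853) = 6859. Step 2 — v_19(6859) = 3 (factor: 6859 = (19^3 · 1); the sign does not affect v_p). Step 3 — |x − y|_19 = 19^{-3} = 1/6859.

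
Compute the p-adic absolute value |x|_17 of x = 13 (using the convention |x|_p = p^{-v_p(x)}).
|13|_17 = 1

Step 1 — compute v_17(x) by factoring powers of 17 out of the numerator and denominator: v_17(13) = 0. Step 2 — apply |x|_p = p^{-v_p(x)} = 17^{0} = 1.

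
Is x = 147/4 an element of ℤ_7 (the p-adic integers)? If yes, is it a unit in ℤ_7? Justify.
x ∈ ℤ_7 but not a unit; v_7(x) = 2 > 0

ℤ_7 = {x ∈ ℚ_7 : v_7(x) ≥ 0} and ℤ_7^× = {x ∈ ℤ_7 : v_7(x) = 0}. Here v_7(147/4) = v_7(num) − v_7(den) = 2; compare against these criteria.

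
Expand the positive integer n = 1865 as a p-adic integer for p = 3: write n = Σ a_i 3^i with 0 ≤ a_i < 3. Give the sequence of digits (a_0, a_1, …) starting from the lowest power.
(a_0, a_1, …) = (2, 0, 0, 0, 2, 1, 2)

Repeated division by 3 gives the digits low-to-high: 1865 = 2 + 2·3^4 + 1·3^5 + 2·3^6. Digit sequence: (2, 0, 0, 0, 2, 1, 2).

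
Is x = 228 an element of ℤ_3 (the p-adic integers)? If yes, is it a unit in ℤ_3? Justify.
x ∈ ℤ_3 but not a unit; v_3(x) = 1 > 0

ℤ_3 = {x ∈ ℚ_3 : v_3(x) ≥ 0} and ℤ_3^× = {x ∈ ℤ_3 : v_3(x) = 0}. Here v_3(228) = v_3(num) − v_3(den) = 1; compare against these criteria.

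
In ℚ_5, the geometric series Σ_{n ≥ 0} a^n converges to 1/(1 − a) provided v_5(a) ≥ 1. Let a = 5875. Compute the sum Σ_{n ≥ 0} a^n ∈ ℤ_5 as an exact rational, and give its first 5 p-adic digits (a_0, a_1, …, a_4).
Σ a^n = 1/(1 − a) = -1/5874;  first 5 digits = (1, 0, 0, 2, 4)

v_5(a) = 3 ≥ 1, so the series converges in ℤ_5 to 1/(1 − a) = 1/(1 − 5875) = -1/5874. Expand this rational in ℤ_5: compute digits iteratively via d_i = x_i mod 5, x_{i+1} = (x_i − d_i)/5. The first 5 digits are (1, 0, 0, 2, 4).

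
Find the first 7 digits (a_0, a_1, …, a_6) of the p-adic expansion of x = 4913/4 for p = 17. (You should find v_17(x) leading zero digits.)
(a_0, …, a_6) = (0, 0, 0, 13, 12, 12, 12)

v_17(4913/4) = 3, so a_0 = ... = a_2 = 0. Factor out: x = 17^3 · u with u = 1/4 a unit in ℤ_17. Expand u iteratively via a_{v+i} = u_i mod 17, u_{i+1} = (u_i − a_{v+i})/17:
  u_0 = 1/4;  a_3 = 13;  u_1 = (u_0 − 13)/17 = -3/4
  u_1 = -3/4;  a_4 = 12;  u_2 = (u_1 − 12)/17 = -3/4
  u_2 = -3/4;  a_5 = 12;  u_3 = (u_2 − 12)/17 = -3/4
  u_3 = -3/4;  a_6 = 12;  u_4 = (u_3 − 12)/17 = -3/4
Digits: (0, 0, 0, 13, 12, 12, 12).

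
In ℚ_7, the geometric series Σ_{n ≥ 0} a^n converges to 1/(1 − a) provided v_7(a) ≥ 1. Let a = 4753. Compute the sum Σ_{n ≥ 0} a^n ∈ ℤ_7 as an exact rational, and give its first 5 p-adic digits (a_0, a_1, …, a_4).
Σ a^n = 1/(1 − a) = -1/4752;  first 5 digits = (1, 0, 6, 6, 2)

v_7(a) = 2 ≥ 1, so the series converges in ℤ_7 to 1/(1 − a) = 1/(1 − 4753) = -1/4752. Expand this rational in ℤ_7: compute digits iteratively via d_i = x_i mod 7, x_{i+1} = (x_i − d_i)/7. The first 5 digits are (1, 0, 6, 6, 2).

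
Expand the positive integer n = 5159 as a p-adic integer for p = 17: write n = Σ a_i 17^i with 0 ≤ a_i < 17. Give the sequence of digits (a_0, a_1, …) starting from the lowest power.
(a_0, a_1, …) = (8, 14, 0, 1)

Repeated division by 17 gives the digits low-to-high: 5159 = 8 + 14·17^1 + 1·17^3. Digit sequence: (8, 14, 0, 1).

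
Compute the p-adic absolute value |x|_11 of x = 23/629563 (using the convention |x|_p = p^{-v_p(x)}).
|23/629563|_11 = 14641

Step 1 — compute v_11(x) by factoring powers of 11 out of the numerator and denominator: v_11(23/629563) = -4. Step 2 — apply |x|_p = p^{-v_p(x)} = 11^{4} = 14641.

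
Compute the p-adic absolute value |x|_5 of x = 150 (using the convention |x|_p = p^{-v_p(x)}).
|150|_5 = 1/25

Step 1 — compute v_5(x) by factoring powers of 5 out of the numerator and denominator: v_5(150) = 2. Step 2 — apply |x|_p = p^{-v_p(x)} = 5^{-2} = 1/25.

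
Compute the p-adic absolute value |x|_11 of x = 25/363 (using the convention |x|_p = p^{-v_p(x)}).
|25/363|_11 = 121

Step 1 — compute v_11(x) by factoring powers of 11 out of the numerator and denominator: v_11(25/363) = -2. Step 2 — apply |x|_p = p^{-v_p(x)} = 11^{2} = 121.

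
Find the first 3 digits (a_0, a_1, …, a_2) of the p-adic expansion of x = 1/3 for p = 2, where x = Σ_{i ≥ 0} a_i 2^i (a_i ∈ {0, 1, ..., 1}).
(a_0, …, a_2) = (1, 1, 0)

v_2(1/3) = 0 (numerator and denominator both coprime to 2), so x ∈ ℤ_2^×. Compute digits iteratively via a_i = x_i mod 2, x_{i+1} = (x_i − a_i)/2, with x_0 = x:
  x_0 = 1/3;  a_0 = 1;  x_1 = (x_0 − 1)/2 = -1/3
  x_1 = -1/3;  a_1 = 1;  x_2 = (x_1 − 1)/2 = -2/3
  x_2 = -2/3;  a_2 = 0;  x_3 = (x_2 − 0)/2 = -1/3
Digits: (1, 1, 0).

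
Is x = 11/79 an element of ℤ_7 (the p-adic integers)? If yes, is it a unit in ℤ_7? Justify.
x ∈ ℤ_7^× (unit); v_7(x) = 0

ℤ_7 = {x ∈ ℚ_7 : v_7(x) ≥ 0} and ℤ_7^× = {x ∈ ℤ_7 : v_7(x) = 0}. Here v_7(11/79) = v_7(num) − v_7(den) = 0; compare against these criteria.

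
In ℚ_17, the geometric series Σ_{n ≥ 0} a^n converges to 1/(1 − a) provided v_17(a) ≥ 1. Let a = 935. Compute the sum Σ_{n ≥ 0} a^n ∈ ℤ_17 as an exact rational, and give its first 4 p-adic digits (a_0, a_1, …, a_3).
Σ a^n = 1/(1 − a) = -1/934;  first 4 digits = (1, 4, 2, 4)

v_17(a) = 1 ≥ 1, so the series converges in ℤ_17 to 1/(1 − a) = 1/(1 − 935) = -1/934. Expand this rational in ℤ_17: compute digits iteratively via d_i = x_i mod 17, x_{i+1} = (x_i − d_i)/17. The first 4 digits are (1, 4, 2, 4).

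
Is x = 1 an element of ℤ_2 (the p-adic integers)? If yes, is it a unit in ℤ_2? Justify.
x ∈ ℤ_2^× (unit); v_2(x) = 0

ℤ_2 = {x ∈ ℚ_2 : v_2(x) ≥ 0} and ℤ_2^× = {x ∈ ℤ_2 : v_2(x) = 0}. Here v_2(1) = v_2(num) − v_2(den) = 0; compare against these criteria.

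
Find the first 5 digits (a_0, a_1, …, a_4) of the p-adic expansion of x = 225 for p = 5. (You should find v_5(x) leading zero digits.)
(a_0, …, a_4) = (0, 0, 4, 1, 0)

v_5(225) = 2, so a_0 = ... = a_1 = 0. Factor out: x = 5^2 · u with u = 9 a unit in ℤ_5. Expand u iteratively via a_{v+i} = u_i mod 5, u_{i+1} = (u_i − a_{v+i})/5:
  u_0 = 9;  a_2 = 4;  u_1 = (u_0 − 4)/5 = 1
  u_1 = 1;  a_3 = 1;  u_2 = (u_1 − 1)/5 = 0
  u_2 = 0;  a_4 = 0;  u_3 = (u_2 − 0)/5 = 0
Digits: (0, 0, 4, 1, 0).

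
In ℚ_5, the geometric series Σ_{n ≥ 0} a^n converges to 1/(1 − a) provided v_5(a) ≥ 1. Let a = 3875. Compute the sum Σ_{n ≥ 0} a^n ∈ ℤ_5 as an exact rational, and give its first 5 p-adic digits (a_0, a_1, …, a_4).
Σ a^n = 1/(1 − a) = -1/3874;  first 5 digits = (1, 0, 0, 1, 1)

v_5(a) = 3 ≥ 1, so the series converges in ℤ_5 to 1/(1 − a) = 1/(1 − 3875) = -1/3874. Expand this rational in ℤ_5: compute digits iteratively via d_i = x_i mod 5, x_{i+1} = (x_i − d_i)/5. The first 5 digits are (1, 0, 0, 1, 1).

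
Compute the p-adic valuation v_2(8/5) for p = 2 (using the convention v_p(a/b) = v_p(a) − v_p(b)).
v_2(8/5) = 3

Factor powers of 2 from the numerator and denominator of the reduced fraction: 8 = 2^3 · 1 and 5 = 2^0 · 5. Apply v_p(a/b) = v_p(a) − v_p(b): v_2(8/5) = 3 − 0 = 3.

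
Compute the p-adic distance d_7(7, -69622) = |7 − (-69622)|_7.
d_7(7, -69622) = 1/2401

Step 1 — x − y = 7 − (-69622) = 69629. Step 2 — v_7(69629) = 4 (factor: 69629 = (7^4 · 29); the sign does not affect v_p). Step 3 — |x − y|_7 = 7^{-4} = 1/2401.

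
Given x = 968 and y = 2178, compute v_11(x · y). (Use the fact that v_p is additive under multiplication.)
v_11(2108304) = 4

v_p(x) = 2 (factor: 968 = 11^2 · 8); v_p(y) = 2 (factor: 2178 = 11^2 · 18). Additivity: v_p(xy) = v_p(x) + v_p(y) = 2 + 2 = 4. (Direct check: xy = 2108304 = 11^4 · (144).)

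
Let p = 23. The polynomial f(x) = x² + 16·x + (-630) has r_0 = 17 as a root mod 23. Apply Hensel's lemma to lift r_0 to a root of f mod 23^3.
r_2 = 4134 (mod 12167)

Hensel: r_{i+1} = r_i − f(r_i)·(f′(r_i))^{-1} mod 23^{i+2}, f′(x) = 2x + 16. Iterate:
  r_0 = 17 (mod 23)
  r_1 = 431 (mod 529)
  r_2 = 4134 (mod 12167)
Final: r = 4134 satisfies f(r) ≡ 0 mod 23^3.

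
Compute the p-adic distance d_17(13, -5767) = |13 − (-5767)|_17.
d_17(13, -5767) = 1/289

Step 1 — x − y = 13 − (-5767) = 5780. Step 2 — v_17(5780) = 2 (factor: 5780 = (17^2 · 20); the sign does not affect v_p). Step 3 — |x − y|_17 = 17^{-2} = 1/289.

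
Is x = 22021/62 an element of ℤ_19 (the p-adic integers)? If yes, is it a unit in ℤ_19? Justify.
x ∈ ℤ_19 but not a unit; v_19(x) = 2 > 0

ℤ_19 = {x ∈ ℚ_19 : v_19(x) ≥ 0} and ℤ_19^× = {x ∈ ℤ_19 : v_19(x) = 0}. Here v_19(22021/62) = v_19(num) − v_19(den) = 2; compare against these criteria.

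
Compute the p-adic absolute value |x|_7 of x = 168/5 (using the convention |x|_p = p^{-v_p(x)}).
|168/5|_7 = 1/7

Step 1 — compute v_7(x) by factoring powers of 7 out of the numerator and denominator: v_7(168/5) = 1. Step 2 — apply |x|_p = p^{-v_p(x)} = 7^{-1} = 1/7.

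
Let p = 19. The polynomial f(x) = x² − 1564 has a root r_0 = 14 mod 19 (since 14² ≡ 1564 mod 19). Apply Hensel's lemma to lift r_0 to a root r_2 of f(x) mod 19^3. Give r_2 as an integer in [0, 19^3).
r_2 = 4137 (mod 6859)

Hensel's recurrence: r_{i+1} = r_i − f(r_i)·(f′(r_i))^{-1} mod 19^{i+2}, with f′(x) = 2x. Iterate:
  r_0 = 14 (mod 19)
  r_1 = 166 (mod 361)
  r_2 = 4137 (mod 6859)
Final: r_2 = 4137, and one checks f(r_2) ≡ 0 mod 19^3.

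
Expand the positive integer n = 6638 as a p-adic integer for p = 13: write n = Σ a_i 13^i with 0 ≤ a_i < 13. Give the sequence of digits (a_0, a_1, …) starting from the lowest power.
(a_0, a_1, …) = (8, 3, 0, 3)

Repeated division by 13 gives the digits low-to-high: 6638 = 8 + 3·13^1 + 3·13^3. Digit sequence: (8, 3, 0, 3).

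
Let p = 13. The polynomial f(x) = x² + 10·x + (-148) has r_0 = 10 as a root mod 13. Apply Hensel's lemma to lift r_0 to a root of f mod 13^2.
r_1 = 166 (mod 169)

Hensel: r_{i+1} = r_i − f(r_i)·(f′(r_i))^{-1} mod 13^{i+2}, f′(x) = 2x + 10. Iterate:
  r_0 = 10 (mod 13)
  r_1 = 166 (mod 169)
Final: r = 166 satisfies f(r) ≡ 0 mod 13^2.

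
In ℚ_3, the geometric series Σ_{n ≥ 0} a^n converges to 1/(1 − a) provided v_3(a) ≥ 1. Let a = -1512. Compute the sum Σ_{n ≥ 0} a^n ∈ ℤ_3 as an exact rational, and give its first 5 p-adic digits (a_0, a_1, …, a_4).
Σ a^n = 1/(1 − a) = 1/1513;  first 5 digits = (1, 0, 0, 1, 2)

v_3(a) = 3 ≥ 1, so the series converges in ℤ_3 to 1/(1 − a) = 1/(1 − (-1512)) = 1/1513. Expand this rational in ℤ_3: compute digits iteratively via d_i = x_i mod 3, x_{i+1} = (x_i − d_i)/3. The first 5 digits are (1, 0, 0, 1, 2).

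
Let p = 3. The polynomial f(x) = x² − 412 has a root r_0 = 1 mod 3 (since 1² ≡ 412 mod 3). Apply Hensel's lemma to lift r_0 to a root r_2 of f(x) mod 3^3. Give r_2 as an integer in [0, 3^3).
r_2 = 13 (mod 27)

Hensel's recurrence: r_{i+1} = r_i − f(r_i)·(f′(r_i))^{-1} mod 3^{i+2}, with f′(x) = 2x. Iterate:
  r_0 = 1 (mod 3)
  r_1 = 4 (mod 9)
  r_2 = 13 (mod 27)
Final: r_2 = 13, and one checks f(r_2) ≡ 0 mod 3^3.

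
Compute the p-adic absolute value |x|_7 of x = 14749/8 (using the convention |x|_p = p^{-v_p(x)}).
|14749/8|_7 = 1/343

Step 1 — compute v_7(x) by factoring powers of 7 out of the numerator and denominator: v_7(14749/8) = 3. Step 2 — apply |x|_p = p^{-v_p(x)} = 7^{-3} = 1/343.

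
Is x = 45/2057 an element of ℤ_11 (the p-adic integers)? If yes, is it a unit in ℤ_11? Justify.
x ∉ ℤ_11 (v_11(x) = -2 < 0)

ℤ_11 = {x ∈ ℚ_11 : v_11(x) ≥ 0} and ℤ_11^× = {x ∈ ℤ_11 : v_11(x) = 0}. Here v_11(45/2057) = v_11(num) − v_11(den) = -2; compare against these criteria.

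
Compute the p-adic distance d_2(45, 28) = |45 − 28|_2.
d_2(45, 28) = 1

Step 1 — x − y = 45 − 28 = 17. Step 2 — v_2(17) = 0 (factor: 17 = (2^0 · 17); the sign does not affect v_p). Step 3 — |x − y|_2 = 2^{0} = 1.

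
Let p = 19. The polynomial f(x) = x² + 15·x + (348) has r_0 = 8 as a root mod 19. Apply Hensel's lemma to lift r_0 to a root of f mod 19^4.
r_3 = 74811 (mod 130321)

Hensel: r_{i+1} = r_i − f(r_i)·(f′(r_i))^{-1} mod 19^{i+2}, f′(x) = 2x + 15. Iterate:
  r_0 = 8 (mod 19)
  r_1 = 84 (mod 361)
  r_2 = 6221 (mod 6859)
  r_3 = 74811 (mod 130321)
Final: r = 74811 satisfies f(r) ≡ 0 mod 19^4.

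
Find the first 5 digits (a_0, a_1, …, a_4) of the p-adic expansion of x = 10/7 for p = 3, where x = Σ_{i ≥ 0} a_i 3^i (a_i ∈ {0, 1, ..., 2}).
(a_0, …, a_4) = (1, 1, 1, 0, 2)

v_3(10/7) = 0 (numerator and denominator both coprime to 3), so x ∈ ℤ_3^×. Compute digits iteratively via a_i = x_i mod 3, x_{i+1} = (x_i − a_i)/3, with x_0 = x:
  x_0 = 10/7;  a_0 = 1;  x_1 = (x_0 − 1)/3 = 1/7
  x_1 = 1/7;  a_1 = 1;  x_2 = (x_1 − 1)/3 = -2/7
  x_2 = -2/7;  a_2 = 1;  x_3 = (x_2 − 1)/3 = -3/7
  x_3 = -3/7;  a_3 = 0;  x_4 = (x_3 − 0)/3 = -1/7
  x_4 = -1/7;  a_4 = 2;  x_5 = (x_4 − 2)/3 = -5/7
Digits: (1, 1, 1, 0, 2).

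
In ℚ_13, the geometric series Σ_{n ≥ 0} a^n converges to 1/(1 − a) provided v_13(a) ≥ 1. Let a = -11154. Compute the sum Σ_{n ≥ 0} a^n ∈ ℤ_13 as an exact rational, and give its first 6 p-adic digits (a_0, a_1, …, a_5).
Σ a^n = 1/(1 − a) = 1/11155;  first 6 digits = (1, 0, 12, 7, 0, 10)

v_13(a) = 2 ≥ 1, so the series converges in ℤ_13 to 1/(1 − a) = 1/(1 − (-11154)) = 1/11155. Expand this rational in ℤ_13: compute digits iteratively via d_i = x_i mod 13, x_{i+1} = (x_i − d_i)/13. The first 6 digits are (1, 0, 12, 7, 0, 10).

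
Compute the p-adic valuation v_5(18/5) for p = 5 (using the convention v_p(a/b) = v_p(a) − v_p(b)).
v_5(18/5) = -1

Factor powers of 5 from the numerator and denominator of the reduced fraction: 18 = 5^0 · 18 and 5 = 5^1 · 1. Apply v_p(a/b) = v_p(a) − v_p(b): v_5(18/5) = 0 − 1 = -1.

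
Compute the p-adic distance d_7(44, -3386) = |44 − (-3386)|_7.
d_7(44, -3386) = 1/343

Step 1 — x − y = 44 − (-3386) = 3430. Step 2 — v_7(3430) = 3 (factor: 3430 = (7^3 · 10); the sign does not affect v_p). Step 3 — |x − y|_7 = 7^{-3} = 1/343.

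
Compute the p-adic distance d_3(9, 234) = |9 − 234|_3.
d_3(9, 234) = 1/9

Step 1 — x − y = 9 − 234 = -225. Step 2 — v_3(-225) = 2 (factor: -225 = −(3^2 · 25); the sign does not affect v_p). Step 3 — |x − y|_3 = 3^{-2} = 1/9.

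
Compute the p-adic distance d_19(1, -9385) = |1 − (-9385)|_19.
d_19(1, -9385) = 1/361

Step 1 — x − y = 1 − (-9385) = 9386. Step 2 — v_19(9386) = 2 (factor: 9386 = (19^2 · 26); the sign does not affect v_p). Step 3 — |x − y|_19 = 19^{-2} = 1/361.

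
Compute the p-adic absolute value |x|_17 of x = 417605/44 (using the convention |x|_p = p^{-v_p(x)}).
|417605/44|_17 = 1/83521

Step 1 — compute v_17(x) by factoring powers of 17 out of the numerator and denominator: v_17(417605/44) = 4. Step 2 — apply |x|_p = p^{-v_p(x)} = 17^{-4} = 1/83521.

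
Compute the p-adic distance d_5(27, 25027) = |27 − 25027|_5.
d_5(27, 25027) = 1/3125

Step 1 — x − y = 27 − 25027 = -25000. Step 2 — v_5(-25000) = 5 (factor: -25000 = −(5^5 · 8); the sign does not affect v_p). Step 3 — |x − y|_5 = 5^{-5} = 1/3125.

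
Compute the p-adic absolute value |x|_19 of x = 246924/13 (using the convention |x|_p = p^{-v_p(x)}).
|246924/13|_19 = 1/6859

Step 1 — compute v_19(x) by factoring powers of 19 out of the numerator and denominator: v_19(246924/13) = 3. Step 2 — apply |x|_p = p^{-v_p(x)} = 19^{-3} = 1/6859.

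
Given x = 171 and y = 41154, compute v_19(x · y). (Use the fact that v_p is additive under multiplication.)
v_19(7037334) = 4

v_p(x) = 1 (factor: 171 = 19^1 · 9); v_p(y) = 3 (factor: 41154 = 19^3 · 6). Additivity: v_p(xy) = v_p(x) + v_p(y) = 1 + 3 = 4. (Direct check: xy = 7037334 = 19^4 · (54).)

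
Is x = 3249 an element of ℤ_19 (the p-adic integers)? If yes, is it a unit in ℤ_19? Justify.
x ∈ ℤ_19 but not a unit; v_19(x) = 2 > 0

ℤ_19 = {x ∈ ℚ_19 : v_19(x) ≥ 0} and ℤ_19^× = {x ∈ ℤ_19 : v_19(x) = 0}. Here v_19(3249) = v_19(num) − v_19(den) = 2; compare against these criteria.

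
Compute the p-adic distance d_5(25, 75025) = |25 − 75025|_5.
d_5(25, 75025) = 1/3125

Step 1 — x − y = 25 − 75025 = -75000. Step 2 — v_5(-75000) = 5 (factor: -75000 = −(5^5 · 24); the sign does not affect v_p). Step 3 — |x − y|_5 = 5^{-5} = 1/3125.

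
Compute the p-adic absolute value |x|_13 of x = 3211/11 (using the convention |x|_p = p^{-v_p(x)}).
|3211/11|_13 = 1/169

Step 1 — compute v_13(x) by factoring powers of 13 out of the numerator and denominator: v_13(3211/11) = 2. Step 2 — apply |x|_p = p^{-v_p(x)} = 13^{-2} = 1/169.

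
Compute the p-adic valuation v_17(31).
v_17(31) = 0

v_17(n) is the largest exponent k such that 17^k divides n. Factor out: 31 = 17^0 · 31. (Sign doesn't affect v_p.) So v_17(31) = 0.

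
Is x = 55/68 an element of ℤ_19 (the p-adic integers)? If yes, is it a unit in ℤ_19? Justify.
x ∈ ℤ_19^× (unit); v_19(x) = 0

ℤ_19 = {x ∈ ℚ_19 : v_19(x) ≥ 0} and ℤ_19^× = {x ∈ ℤ_19 : v_19(x) = 0}. Here v_19(55/68) = v_19(num) − v_19(den) = 0; compare against these criteria.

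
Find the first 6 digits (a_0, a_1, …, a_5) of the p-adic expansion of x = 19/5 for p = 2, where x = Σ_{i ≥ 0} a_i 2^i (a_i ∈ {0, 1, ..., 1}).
(a_0, …, a_5) = (1, 1, 1, 0, 1, 1)

v_2(19/5) = 0 (numerator and denominator both coprime to 2), so x ∈ ℤ_2^×. Compute digits iteratively via a_i = x_i mod 2, x_{i+1} = (x_i − a_i)/2, with x_0 = x:
  x_0 = 19/5;  a_0 = 1;  x_1 = (x_0 − 1)/2 = 7/5
  x_1 = 7/5;  a_1 = 1;  x_2 = (x_1 − 1)/2 = 1/5
  x_2 = 1/5;  a_2 = 1;  x_3 = (x_2 − 1)/2 = -2/5
  x_3 = -2/5;  a_3 = 0;  x_4 = (x_3 − 0)/2 = -1/5
  x_4 = -1/5;  a_4 = 1;  x_5 = (x_4 − 1)/2 = -3/5
  x_5 = -3/5;  a_5 = 1;  x_6 = (x_5 − 1)/2 = -4/5
Digits: (1, 1, 1, 0, 1, 1).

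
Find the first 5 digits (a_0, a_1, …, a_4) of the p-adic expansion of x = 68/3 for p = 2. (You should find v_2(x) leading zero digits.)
(a_0, …, a_4) = (0, 0, 1, 1, 0)

v_2(68/3) = 2, so a_0 = ... = a_1 = 0. Factor out: x = 2^2 · u with u = 17/3 a unit in ℤ_2. Expand u iteratively via a_{v+i} = u_i mod 2, u_{i+1} = (u_i − a_{v+i})/2:
  u_0 = 17/3;  a_2 = 1;  u_1 = (u_0 − 1)/2 = 7/3
  u_1 = 7/3;  a_3 = 1;  u_2 = (u_1 − 1)/2 = 2/3
  u_2 = 2/3;  a_4 = 0;  u_3 = (u_2 − 0)/2 = 1/3
Digits: (0, 0, 1, 1, 0).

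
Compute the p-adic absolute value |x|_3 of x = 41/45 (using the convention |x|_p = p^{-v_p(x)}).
|41/45|_3 = 9

Step 1 — compute v_3(x) by factoring powers of 3 out of the numerator and denominator: v_3(41/45) = -2. Step 2 — apply |x|_p = p^{-v_p(x)} = 3^{2} = 9.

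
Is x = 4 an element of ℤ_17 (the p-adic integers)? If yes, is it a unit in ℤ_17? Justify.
x ∈ ℤ_17^× (unit); v_17(x) = 0

ℤ_17 = {x ∈ ℚ_17 : v_17(x) ≥ 0} and ℤ_17^× = {x ∈ ℤ_17 : v_17(x) = 0}. Here v_17(4) = v_17(num) − v_17(den) = 0; compare against these criteria.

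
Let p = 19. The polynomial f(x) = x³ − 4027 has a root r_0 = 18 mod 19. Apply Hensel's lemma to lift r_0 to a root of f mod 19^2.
r_1 = 18 (mod 361)

Hensel: r_{i+1} = r_i − f(r_i)/f′(r_i) mod 19^{i+2}, where f′(x) = 3x². Iterate:
  r_0 = 18 (mod 19)
  r_1 = 18 (mod 361)
Final: r = 18 with f(r) ≡ 0 mod 19^2.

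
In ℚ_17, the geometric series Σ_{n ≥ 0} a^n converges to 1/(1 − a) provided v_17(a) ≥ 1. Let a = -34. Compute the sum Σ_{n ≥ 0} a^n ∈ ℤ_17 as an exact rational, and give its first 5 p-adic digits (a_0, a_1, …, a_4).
Σ a^n = 1/(1 − a) = 1/35;  first 5 digits = (1, 15, 3, 9, 15)

v_17(a) = 1 ≥ 1, so the series converges in ℤ_17 to 1/(1 − a) = 1/(1 − (-34)) = 1/35. Expand this rational in ℤ_17: compute digits iteratively via d_i = x_i mod 17, x_{i+1} = (x_i − d_i)/17. The first 5 digits are (1, 15, 3, 9, 15).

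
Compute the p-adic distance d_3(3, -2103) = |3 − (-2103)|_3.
d_3(3, -2103) = 1/81

Step 1 — x − y = 3 − (-2103) = 2106. Step 2 — v_3(2106) = 4 (factor: 2106 = (3^4 · 26); the sign does not affect v_p). Step 3 — |x − y|_3 = 3^{-4} = 1/81.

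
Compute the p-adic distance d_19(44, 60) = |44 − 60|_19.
d_19(44, 60) = 1

Step 1 — x − y = 44 − 60 = -16. Step 2 — v_19(-16) = 0 (factor: -16 = −(19^0 · 16); the sign does not affect v_p). Step 3 — |x − y|_19 = 19^{0} = 1.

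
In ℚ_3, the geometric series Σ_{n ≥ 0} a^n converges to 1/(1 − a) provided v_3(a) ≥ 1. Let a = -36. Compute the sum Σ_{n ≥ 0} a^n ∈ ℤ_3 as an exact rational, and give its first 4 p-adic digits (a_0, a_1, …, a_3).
Σ a^n = 1/(1 − a) = 1/37;  first 4 digits = (1, 0, 2, 1)

v_3(a) = 2 ≥ 1, so the series converges in ℤ_3 to 1/(1 − a) = 1/(1 − (-36)) = 1/37. Expand this rational in ℤ_3: compute digits iteratively via d_i = x_i mod 3, x_{i+1} = (x_i − d_i)/3. The first 4 digits are (1, 0, 2, 1).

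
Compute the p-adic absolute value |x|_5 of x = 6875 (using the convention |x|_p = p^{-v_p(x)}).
|6875|_5 = 1/625

Step 1 — compute v_5(x) by factoring powers of 5 out of the numerator and denominator: v_5(6875) = 4. Step 2 — apply |x|_p = p^{-v_p(x)} = 5^{-4} = 1/625.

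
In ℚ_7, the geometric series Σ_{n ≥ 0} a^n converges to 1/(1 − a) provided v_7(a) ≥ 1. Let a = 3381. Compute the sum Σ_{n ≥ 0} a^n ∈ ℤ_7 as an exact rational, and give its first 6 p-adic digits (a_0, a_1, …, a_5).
Σ a^n = 1/(1 − a) = -1/3380;  first 6 digits = (1, 0, 6, 2, 2, 1)

v_7(a) = 2 ≥ 1, so the series converges in ℤ_7 to 1/(1 − a) = 1/(1 − 3381) = -1/3380. Expand this rational in ℤ_7: compute digits iteratively via d_i = x_i mod 7, x_{i+1} = (x_i − d_i)/7. The first 6 digits are (1, 0, 6, 2, 2, 1).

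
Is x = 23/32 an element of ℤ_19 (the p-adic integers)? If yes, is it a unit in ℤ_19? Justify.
x ∈ ℤ_19^× (unit); v_19(x) = 0

ℤ_19 = {x ∈ ℚ_19 : v_19(x) ≥ 0} and ℤ_19^× = {x ∈ ℤ_19 : v_19(x) = 0}. Here v_19(23/32) = v_19(num) − v_19(den) = 0; compare against these criteria.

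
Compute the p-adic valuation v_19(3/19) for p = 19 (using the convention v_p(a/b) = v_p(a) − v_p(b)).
v_19(3/19) = -1

Factor powers of 19 from the numerator and denominator of the reduced fraction: 3 = 19^0 · 3 and 19 = 19^1 · 1. Apply v_p(a/b) = v_p(a) − v_p(b): v_19(3/19) = 0 − 1 = -1.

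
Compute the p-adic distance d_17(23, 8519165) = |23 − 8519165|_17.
d_17(23, 8519165) = 1/1419857

Step 1 — x − y = 23 − 8519165 = -8519142. Step 2 — v_17(-8519142) = 5 (factor: -8519142 = −(17^5 · 6); the sign does not affect v_p). Step 3 — |x − y|_17 = 17^{-5} = 1/1419857.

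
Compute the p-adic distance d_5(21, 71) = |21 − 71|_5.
d_5(21, 71) = 1/25

Step 1 — x − y = 21 − 71 = -50. Step 2 — v_5(-50) = 2 (factor: -50 = −(5^2 · 2); the sign does not affect v_p). Step 3 — |x − y|_5 = 5^{-2} = 1/25.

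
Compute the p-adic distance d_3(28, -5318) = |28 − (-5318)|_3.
d_3(28, -5318) = 1/243

Step 1 — x − y = 28 − (-5318) = 5346. Step 2 — v_3(5346) = 5 (factor: 5346 = (3^5 · 22); the sign does not affect v_p). Step 3 — |x − y|_3 = 3^{-5} = 1/243.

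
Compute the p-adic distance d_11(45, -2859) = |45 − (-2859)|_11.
d_11(45, -2859) = 1/121

Step 1 — x − y = 45 − (-2859) = 2904. Step 2 — v_11(2904) = 2 (factor: 2904 = (11^2 · 24); the sign does not affect v_p). Step 3 — |x − y|_11 = 11^{-2} = 1/121.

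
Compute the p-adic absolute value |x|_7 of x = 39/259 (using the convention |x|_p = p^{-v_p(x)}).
|39/259|_7 = 7

Step 1 — compute v_7(x) by factoring powers of 7 out of the numerator and denominator: v_7(39/259) = -1. Step 2 — apply |x|_p = p^{-v_p(x)} = 7^{1} = 7.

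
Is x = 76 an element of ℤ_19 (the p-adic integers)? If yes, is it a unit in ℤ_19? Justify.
x ∈ ℤ_19 but not a unit; v_19(x) = 1 > 0

ℤ_19 = {x ∈ ℚ_19 : v_19(x) ≥ 0} and ℤ_19^× = {x ∈ ℤ_19 : v_19(x) = 0}. Here v_19(76) = v_19(num) − v_19(den) = 1; compare against these criteria.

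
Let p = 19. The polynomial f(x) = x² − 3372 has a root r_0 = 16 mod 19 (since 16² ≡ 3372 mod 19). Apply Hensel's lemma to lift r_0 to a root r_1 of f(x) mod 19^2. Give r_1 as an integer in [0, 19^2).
r_1 = 339 (mod 361)

Hensel's recurrence: r_{i+1} = r_i − f(r_i)·(f′(r_i))^{-1} mod 19^{i+2}, with f′(x) = 2x. Iterate:
  r_0 = 16 (mod 19)
  r_1 = 339 (mod 361)
Final: r_1 = 339, and one checks f(r_1) ≡ 0 mod 19^2.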